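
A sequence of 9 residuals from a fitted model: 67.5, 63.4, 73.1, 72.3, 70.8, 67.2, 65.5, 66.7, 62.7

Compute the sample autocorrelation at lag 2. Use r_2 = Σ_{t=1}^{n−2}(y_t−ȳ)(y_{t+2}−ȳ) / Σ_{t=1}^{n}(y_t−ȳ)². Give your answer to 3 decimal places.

Mean ȳ = (67.5 + 63.4 + 73.1 + 72.3 + 70.8 + 67.2 + 65.5 + 66.7 + 62.7)/9 = 67.6889
Numerator Σ_{t=1}^{7}(y_t−ȳ)(y_{t+2}−ȳ) = -1.6247
Denominator Σ(y_t−ȳ)² = 109.5489
r_2 = -1.6247 / 109.5489 = -0.015

-0.015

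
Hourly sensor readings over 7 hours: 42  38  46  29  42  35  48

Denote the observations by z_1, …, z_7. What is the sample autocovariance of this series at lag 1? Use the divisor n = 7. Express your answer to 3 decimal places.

-22.000

Mean z̄ = (42 + 38 + 46 + 29 + 42 + 35 + 48)/7 = 40.0000
Deviations: 2.0000, -2.0000, 6.0000, -11.0000, 2.0000, -5.0000, 8.0000
Σ_{t=1}^{6}(z_t−z̄)(z_{t+1}−z̄) = -154.0000
γ_1 = -154.0000 / 7 = -22.000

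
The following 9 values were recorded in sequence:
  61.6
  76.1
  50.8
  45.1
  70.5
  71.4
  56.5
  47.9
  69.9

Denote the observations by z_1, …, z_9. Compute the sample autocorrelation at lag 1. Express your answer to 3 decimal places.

Mean z̄ = (61.6 + 76.1 + 50.8 + 45.1 + 70.5 + 71.4 + 56.5 + 47.9 + 69.9)/9 = 61.0889
Numerator Σ_{t=1}^{8}(z_t−z̄)(z_{t+1}−z̄) = -138.7046
Denominator Σ(z_t−z̄)² = 1054.6289
r_1 = -138.7046 / 1054.6289 = -0.132

-0.132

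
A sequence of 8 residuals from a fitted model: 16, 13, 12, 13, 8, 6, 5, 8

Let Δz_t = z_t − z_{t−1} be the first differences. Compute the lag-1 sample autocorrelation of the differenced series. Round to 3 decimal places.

-0.109

First differences Δz: -3, -1, 1, -5, -2, -1, 3
Mean of differences = -1.1429
Numerator Σ(Δz_t−Δz̄)(Δz_{t+1}−Δz̄) = -4.4490
Denominator Σ(Δz_t−Δz̄)² = 40.8571
r_1(Δz) = -4.4490 / 40.8571 = -0.109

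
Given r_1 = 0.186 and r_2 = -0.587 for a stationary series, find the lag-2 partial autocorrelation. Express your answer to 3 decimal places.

φ_{22} = (r_2 − r_1²) / (1 − r_1²)
r_1² = (0.186)² = 0.034596
Numerator = -0.587 − 0.0346 = -0.6216; denominator = 1 − 0.0346 = 0.9654
φ_{22} = -0.6216 / 0.9654 = -0.644

-0.644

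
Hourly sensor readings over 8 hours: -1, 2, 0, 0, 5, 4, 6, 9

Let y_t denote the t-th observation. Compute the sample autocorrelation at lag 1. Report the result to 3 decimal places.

0.390

Mean ȳ = (-1 + 2 + 0 + 0 + 5 + 4 + 6 + 9)/8 = 3.1250
Deviations from mean: -4.1250, -1.1250, -3.1250, -3.1250, 1.8750, 0.8750, 2.8750, 5.8750
Σ(y_t−ȳ)(y_{t+1}−ȳ) = (4.6406) + (3.5156) + (9.7656) + (-5.8594) + (1.6406) + (2.5156) + (16.8906) = 33.1094
Denominator Σ(y_t−ȳ)² = 84.8750
r_1 = 33.1094 / 84.8750 = 0.390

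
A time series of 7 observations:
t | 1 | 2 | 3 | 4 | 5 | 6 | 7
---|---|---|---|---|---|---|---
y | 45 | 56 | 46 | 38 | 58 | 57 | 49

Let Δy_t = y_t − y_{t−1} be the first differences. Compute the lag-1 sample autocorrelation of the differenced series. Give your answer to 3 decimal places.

-0.272

First differences Δy: 11, -10, -8, 20, -1, -8
Mean of differences = 0.6667
Numerator Σ(Δy_t−Δȳ)(Δy_{t+1}−Δȳ) = -203.1111
Denominator Σ(Δy_t−Δȳ)² = 747.3333
r_1(Δy) = -203.1111 / 747.3333 = -0.272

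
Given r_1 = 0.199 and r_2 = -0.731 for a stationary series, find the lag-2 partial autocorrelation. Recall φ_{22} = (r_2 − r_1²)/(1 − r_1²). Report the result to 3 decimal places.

φ_{22} = (r_2 − r_1²) / (1 − r_1²)
r_1² = (0.199)² = 0.039601
Numerator = -0.731 − 0.0396 = -0.7706; denominator = 1 − 0.0396 = 0.9604
φ_{22} = -0.7706 / 0.9604 = -0.802

-0.802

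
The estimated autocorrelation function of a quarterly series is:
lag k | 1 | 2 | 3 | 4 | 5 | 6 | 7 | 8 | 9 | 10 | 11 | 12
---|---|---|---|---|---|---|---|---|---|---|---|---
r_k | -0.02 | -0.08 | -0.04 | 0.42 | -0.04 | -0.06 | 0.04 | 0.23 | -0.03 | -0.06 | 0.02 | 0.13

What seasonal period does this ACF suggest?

The largest autocorrelation is r_4 = 0.42, with a weaker echo at lag 8 (0.23); the remaining lags stay at or below 0.13.
The dominant spike at lag 4 indicates a seasonal period of 4.

4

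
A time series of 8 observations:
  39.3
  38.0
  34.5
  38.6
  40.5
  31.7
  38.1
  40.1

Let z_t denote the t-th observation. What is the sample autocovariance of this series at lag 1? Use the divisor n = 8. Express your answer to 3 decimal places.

-2.446

Mean z̄ = (39.3 + 38.0 + 34.5 + 38.6 + 40.5 + 31.7 + 38.1 + 40.1)/8 = 37.6000
Deviations: 1.7000, 0.4000, -3.1000, 1.0000, 2.9000, -5.9000, 0.5000, 2.5000
Σ_{t=1}^{7}(z_t−z̄)(z_{t+1}−z̄) = -19.5700
γ_1 = -19.5700 / 8 = -2.446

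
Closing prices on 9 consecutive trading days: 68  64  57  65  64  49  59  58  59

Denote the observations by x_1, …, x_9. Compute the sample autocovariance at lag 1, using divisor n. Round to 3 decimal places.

-0.309

Mean x̄ = (68 + 64 + 57 + 65 + 64 + 49 + 59 + 58 + 59)/9 = 60.3333
Σ_{t=1}^{8}(x_t−x̄)(x_{t+1}−x̄) = -2.7778
γ_1 = -2.7778 / 9 = -0.309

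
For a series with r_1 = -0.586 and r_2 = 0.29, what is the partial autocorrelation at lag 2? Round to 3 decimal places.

-0.081

φ_{22} = (r_2 − r_1²) / (1 − r_1²)
r_1² = (-0.586)² = 0.343396
Numerator = 0.29 − 0.3434 = -0.0534; denominator = 1 − 0.3434 = 0.6566
φ_{22} = -0.0534 / 0.6566 = -0.081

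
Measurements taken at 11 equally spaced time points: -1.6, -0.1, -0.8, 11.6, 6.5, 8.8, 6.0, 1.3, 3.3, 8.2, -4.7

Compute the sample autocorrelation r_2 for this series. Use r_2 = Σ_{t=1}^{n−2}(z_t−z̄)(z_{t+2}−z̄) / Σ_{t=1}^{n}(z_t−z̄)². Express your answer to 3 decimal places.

0.036

Mean z̄ = (-1.6 − 0.1 − 0.8 + 11.6 + 6.5 + 8.8 + 6.0 + 1.3 + 3.3 + 8.2 − 4.7)/11 = 3.5000
Numerator Σ_{t=1}^{9}(z_t−z̄)(z_{t+2}−z̄) = 9.4400
Denominator Σ(z_t−z̄)² = 260.6200
r_2 = 9.4400 / 260.6200 = 0.036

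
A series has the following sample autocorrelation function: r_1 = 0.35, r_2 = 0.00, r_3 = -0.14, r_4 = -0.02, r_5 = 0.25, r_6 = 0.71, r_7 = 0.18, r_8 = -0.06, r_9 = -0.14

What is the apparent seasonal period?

6

The largest autocorrelation is r_6 = 0.71; the remaining lags stay at or below 0.35. The elevated value at lag 1 (0.35), dropping to 0.00 at lag 2, reflects decaying short-term dependence rather than seasonality.
The dominant spike at lag 6 indicates a seasonal period of 6.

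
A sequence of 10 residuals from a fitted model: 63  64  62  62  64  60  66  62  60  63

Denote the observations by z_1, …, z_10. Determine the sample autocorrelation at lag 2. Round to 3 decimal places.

Mean z̄ = (63 + 64 + 62 + 62 + 64 + 60 + 66 + 62 + 60 + 63)/10 = 62.6000
Numerator Σ_{t=1}^{8}(z_t−z̄)(z_{t+2}−z̄) = -3.1200
Denominator Σ(z_t−z̄)² = 30.4000
r_2 = -3.1200 / 30.4000 = -0.103

-0.103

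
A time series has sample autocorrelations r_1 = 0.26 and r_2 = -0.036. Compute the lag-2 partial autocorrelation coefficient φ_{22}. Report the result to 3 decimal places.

φ_{22} = (r_2 − r_1²) / (1 − r_1²)
r_1² = (0.26)² = 0.0676
Numerator = -0.036 − 0.0676 = -0.1036; denominator = 1 − 0.0676 = 0.9324
φ_{22} = -0.1036 / 0.9324 = -0.111

-0.111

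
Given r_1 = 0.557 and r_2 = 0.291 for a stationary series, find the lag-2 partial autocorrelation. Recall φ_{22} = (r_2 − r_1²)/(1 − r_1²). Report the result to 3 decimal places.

φ_{22} = (r_2 − r_1²) / (1 − r_1²)
r_1² = (0.557)² = 0.310249
Numerator = 0.291 − 0.3102 = -0.0192; denominator = 1 − 0.3102 = 0.6898
φ_{22} = -0.0192 / 0.6898 = -0.028

-0.028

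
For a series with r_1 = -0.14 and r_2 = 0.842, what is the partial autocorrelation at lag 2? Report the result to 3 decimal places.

0.839

φ_{22} = (r_2 − r_1²) / (1 − r_1²)
r_1² = (-0.14)² = 0.0196
Numerator = 0.842 − 0.0196 = 0.8224; denominator = 1 − 0.0196 = 0.9804
φ_{22} = 0.8224 / 0.9804 = 0.839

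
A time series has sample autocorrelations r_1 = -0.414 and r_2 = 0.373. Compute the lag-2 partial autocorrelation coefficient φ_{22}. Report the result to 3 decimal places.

φ_{22} = (r_2 − r_1²) / (1 − r_1²)
r_1² = (-0.414)² = 0.171396
Numerator = 0.373 − 0.1714 = 0.2016; denominator = 1 − 0.1714 = 0.8286
φ_{22} = 0.2016 / 0.8286 = 0.243

0.243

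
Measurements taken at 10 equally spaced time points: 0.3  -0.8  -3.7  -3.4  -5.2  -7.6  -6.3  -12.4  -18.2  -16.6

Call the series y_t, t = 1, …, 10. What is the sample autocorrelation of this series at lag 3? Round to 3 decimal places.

Mean ȳ = (0.3 − 0.8 − 3.7 − 3.4 − 5.2 − 7.6 − 6.3 − 12.4 − 18.2 − 16.6)/10 = -7.3900
Σ(y_t−ȳ)(y_{t+3}−ȳ) = (30.6831) + (14.4321) + (-0.7749) + (4.3491) + (-10.9719) + (2.2701) + (-10.0389) = 29.9487
Denominator Σ(y_t−ȳ)² = 364.9090
r_3 = 29.9487 / 364.9090 = 0.082

0.082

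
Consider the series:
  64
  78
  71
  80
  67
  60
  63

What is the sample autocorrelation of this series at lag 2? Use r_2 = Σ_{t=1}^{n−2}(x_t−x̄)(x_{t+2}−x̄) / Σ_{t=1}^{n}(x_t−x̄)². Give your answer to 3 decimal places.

Mean x̄ = (64 + 78 + 71 + 80 + 67 + 60 + 63)/7 = 69.0000
Deviations from mean: -5.0000, 9.0000, 2.0000, 11.0000, -2.0000, -9.0000, -6.0000
Σ(x_t−x̄)(x_{t+2}−x̄) = (-10.0000) + (99.0000) + (-4.0000) + (-99.0000) + (12.0000) = -2.0000
Denominator Σ(x_t−x̄)² = 352.0000
r_2 = -2.0000 / 352.0000 = -0.006

-0.006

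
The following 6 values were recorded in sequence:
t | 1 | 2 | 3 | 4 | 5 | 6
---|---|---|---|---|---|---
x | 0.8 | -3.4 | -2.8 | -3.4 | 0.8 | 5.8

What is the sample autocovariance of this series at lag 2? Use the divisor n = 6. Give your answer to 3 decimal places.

Mean x̄ = (0.8 − 3.4 − 2.8 − 3.4 + 0.8 + 5.8)/6 = -0.3667
Deviations: 1.1667, -3.0333, -2.4333, -3.0333, 1.1667, 6.1667
Σ_{t=1}^{4}(x_t−x̄)(x_{t+2}−x̄) = -15.1822
γ_2 = -15.1822 / 6 = -2.530

-2.530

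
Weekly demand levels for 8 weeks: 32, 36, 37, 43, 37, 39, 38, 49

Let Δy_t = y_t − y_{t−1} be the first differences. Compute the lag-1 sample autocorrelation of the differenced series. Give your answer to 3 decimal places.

First differences Δy: 4, 1, 6, -6, 2, -1, 11
Mean of differences = 2.4286
Numerator Σ(Δy_t−Δȳ)(Δy_{t+1}−Δȳ) = -61.7551
Denominator Σ(Δy_t−Δȳ)² = 173.7143
r_1(Δy) = -61.7551 / 173.7143 = -0.355

-0.355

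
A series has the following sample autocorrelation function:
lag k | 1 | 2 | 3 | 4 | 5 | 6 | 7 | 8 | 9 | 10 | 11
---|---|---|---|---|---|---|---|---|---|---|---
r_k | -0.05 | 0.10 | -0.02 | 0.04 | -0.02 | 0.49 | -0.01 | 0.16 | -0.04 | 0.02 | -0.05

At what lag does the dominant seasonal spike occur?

The largest autocorrelation is r_6 = 0.49; the remaining lags stay at or below 0.16.
The dominant spike at lag 6 indicates a seasonal period of 6.

6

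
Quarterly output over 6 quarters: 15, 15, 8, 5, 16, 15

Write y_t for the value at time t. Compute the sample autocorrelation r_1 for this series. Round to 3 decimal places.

0.095

Mean ȳ = (15 + 15 + 8 + 5 + 16 + 15)/6 = 12.3333
Deviations from mean: 2.6667, 2.6667, -4.3333, -7.3333, 3.6667, 2.6667
Numerator Σ_{t=1}^{5}(y_t−ȳ)(y_{t+1}−ȳ) = 10.2222
Denominator Σ(y_t−ȳ)² = 107.3333
r_1 = 10.2222 / 107.3333 = 0.095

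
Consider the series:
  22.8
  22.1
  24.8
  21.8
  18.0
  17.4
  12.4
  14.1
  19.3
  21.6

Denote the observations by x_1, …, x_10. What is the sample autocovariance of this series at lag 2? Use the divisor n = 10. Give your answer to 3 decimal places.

2.216

Mean x̄ = (22.8 + 22.1 + 24.8 + 21.8 + 18.0 + 17.4 + 12.4 + 14.1 + 19.3 + 21.6)/10 = 19.4300
Σ_{t=1}^{8}(x_t−x̄)(x_{t+2}−x̄) = 22.1552
γ_2 = 22.1552 / 10 = 2.216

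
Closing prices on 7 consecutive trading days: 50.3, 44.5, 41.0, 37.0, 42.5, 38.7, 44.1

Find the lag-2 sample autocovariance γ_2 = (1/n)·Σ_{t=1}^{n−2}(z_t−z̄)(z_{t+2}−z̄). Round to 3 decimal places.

-0.174

Mean z̄ = (50.3 + 44.5 + 41.0 + 37.0 + 42.5 + 38.7 + 44.1)/7 = 42.5857
Deviations: 7.7143, 1.9143, -1.5857, -5.5857, -0.0857, -3.8857, 1.5143
Σ_{t=1}^{5}(z_t−z̄)(z_{t+2}−z̄) = -1.2147
γ_2 = -1.2147 / 7 = -0.174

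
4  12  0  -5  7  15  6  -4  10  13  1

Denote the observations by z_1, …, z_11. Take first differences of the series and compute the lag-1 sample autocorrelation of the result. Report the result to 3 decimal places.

First differences Δz: 8, -12, -5, 12, 8, -9, -10, 14, 3, -12
Mean of differences = -0.3000
Numerator Σ(Δz_t−Δz̄)(Δz_{t+1}−Δz̄) = -115.7900
Denominator Σ(Δz_t−Δz̄)² = 970.1000
r_1(Δz) = -115.7900 / 970.1000 = -0.119

-0.119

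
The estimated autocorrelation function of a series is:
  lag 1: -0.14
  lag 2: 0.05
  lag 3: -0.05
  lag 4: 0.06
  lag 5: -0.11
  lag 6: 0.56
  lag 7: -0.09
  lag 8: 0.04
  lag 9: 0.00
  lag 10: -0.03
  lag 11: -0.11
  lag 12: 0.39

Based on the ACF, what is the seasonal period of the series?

The largest autocorrelation is r_6 = 0.56, with a weaker echo at lag 12 (0.39); the remaining lags stay at or below 0.06.
The dominant spike at lag 6 indicates a seasonal period of 6.

6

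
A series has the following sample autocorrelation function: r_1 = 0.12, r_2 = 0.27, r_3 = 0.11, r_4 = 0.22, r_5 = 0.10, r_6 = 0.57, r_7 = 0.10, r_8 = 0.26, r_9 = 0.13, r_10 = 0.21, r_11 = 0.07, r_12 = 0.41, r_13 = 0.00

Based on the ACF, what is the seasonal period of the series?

6

The largest autocorrelation is r_6 = 0.57, with a weaker echo at lag 12 (0.41); the remaining lags stay at or below 0.27.
The dominant spike at lag 6 indicates a seasonal period of 6.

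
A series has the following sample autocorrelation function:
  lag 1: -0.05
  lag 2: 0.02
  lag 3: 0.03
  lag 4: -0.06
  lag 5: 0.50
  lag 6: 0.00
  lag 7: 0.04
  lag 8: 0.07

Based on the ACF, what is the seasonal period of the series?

5

The largest autocorrelation is r_5 = 0.50; the remaining lags stay at or below 0.07.
The dominant spike at lag 5 indicates a seasonal period of 5.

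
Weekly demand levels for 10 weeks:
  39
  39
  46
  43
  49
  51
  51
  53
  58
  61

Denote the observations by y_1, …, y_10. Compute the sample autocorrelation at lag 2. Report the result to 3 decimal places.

0.308

Mean ȳ = (39 + 39 + 46 + 43 + 49 + 51 + 51 + 53 + 58 + 61)/10 = 49.0000
Numerator Σ_{t=1}^{8}(y_t−ȳ)(y_{t+2}−ȳ) = 152.0000
Denominator Σ(y_t−ȳ)² = 494.0000
r_2 = 152.0000 / 494.0000 = 0.308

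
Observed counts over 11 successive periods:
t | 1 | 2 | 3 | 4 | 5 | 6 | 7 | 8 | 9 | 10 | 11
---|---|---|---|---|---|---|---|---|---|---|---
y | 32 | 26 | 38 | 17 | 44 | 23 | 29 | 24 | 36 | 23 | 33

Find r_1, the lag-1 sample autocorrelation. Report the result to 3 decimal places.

-0.821

Mean ȳ = (32 + 26 + 38 + 17 + 44 + 23 + 29 + 24 + 36 + 23 + 33)/11 = 29.5455
Numerator Σ_{t=1}^{10}(y_t−ȳ)(y_{t+1}−ȳ) = -514.7521
Denominator Σ(y_t−ȳ)² = 626.7273
r_1 = -514.7521 / 626.7273 = -0.821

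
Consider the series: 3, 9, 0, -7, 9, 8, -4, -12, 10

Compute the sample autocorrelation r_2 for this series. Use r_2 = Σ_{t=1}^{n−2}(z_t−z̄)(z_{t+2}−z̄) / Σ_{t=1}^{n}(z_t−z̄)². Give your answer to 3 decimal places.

-0.597

Mean z̄ = (3 + 9 + 0 − 7 + 9 + 8 − 4 − 12 + 10)/9 = 1.7778
Numerator Σ_{t=1}^{7}(z_t−z̄)(z_{t+2}−z̄) = -307.9877
Denominator Σ(z_t−z̄)² = 515.5556
r_2 = -307.9877 / 515.5556 = -0.597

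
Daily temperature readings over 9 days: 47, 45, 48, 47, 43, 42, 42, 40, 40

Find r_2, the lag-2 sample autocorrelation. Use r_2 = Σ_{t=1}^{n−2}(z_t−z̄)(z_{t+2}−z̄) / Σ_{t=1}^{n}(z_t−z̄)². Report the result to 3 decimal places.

0.309

Mean z̄ = (47 + 45 + 48 + 47 + 43 + 42 + 42 + 40 + 40)/9 = 43.7778
Σ(z_t−z̄)(z_{t+2}−z̄) = (13.6049) + (3.9383) + (-3.2840) + (-5.7284) + (1.3827) + (6.7160) + (6.7160) = 23.3457
Denominator Σ(z_t−z̄)² = 75.5556
r_2 = 23.3457 / 75.5556 = 0.309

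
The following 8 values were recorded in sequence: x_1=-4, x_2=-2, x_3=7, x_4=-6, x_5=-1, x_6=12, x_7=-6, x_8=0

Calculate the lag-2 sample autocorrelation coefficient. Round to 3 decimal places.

Mean x̄ = (-4 − 2 + 7 − 6 − 1 + 12 − 6 + 0)/8 = 0.0000
Deviations from mean: -4.0000, -2.0000, 7.0000, -6.0000, -1.0000, 12.0000, -6.0000, 0.0000
Numerator Σ_{t=1}^{6}(x_t−x̄)(x_{t+2}−x̄) = -89.0000
Denominator Σ(x_t−x̄)² = 286.0000
r_2 = -89.0000 / 286.0000 = -0.311

-0.311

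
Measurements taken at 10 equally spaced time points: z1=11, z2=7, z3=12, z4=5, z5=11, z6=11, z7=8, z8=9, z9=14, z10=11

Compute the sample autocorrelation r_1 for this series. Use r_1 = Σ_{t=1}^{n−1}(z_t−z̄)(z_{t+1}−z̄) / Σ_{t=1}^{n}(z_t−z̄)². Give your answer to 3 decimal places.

-0.371

Mean z̄ = (11 + 7 + 12 + 5 + 11 + 11 + 8 + 9 + 14 + 11)/10 = 9.9000
Numerator Σ_{t=1}^{9}(z_t−z̄)(z_{t+1}−z̄) = -23.3100
Denominator Σ(z_t−z̄)² = 62.9000
r_1 = -23.3100 / 62.9000 = -0.371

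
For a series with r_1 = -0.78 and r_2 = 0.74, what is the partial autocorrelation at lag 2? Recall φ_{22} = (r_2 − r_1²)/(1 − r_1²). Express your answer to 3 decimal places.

0.336

φ_{22} = (r_2 − r_1²) / (1 − r_1²)
r_1² = (-0.78)² = 0.6084
Numerator = 0.74 − 0.6084 = 0.1316; denominator = 1 − 0.6084 = 0.3916
φ_{22} = 0.1316 / 0.3916 = 0.336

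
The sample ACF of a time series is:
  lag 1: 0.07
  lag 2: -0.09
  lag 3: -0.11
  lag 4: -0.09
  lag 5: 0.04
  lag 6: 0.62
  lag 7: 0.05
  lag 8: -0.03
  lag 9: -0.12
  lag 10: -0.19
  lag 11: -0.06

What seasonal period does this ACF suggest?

The largest autocorrelation is r_6 = 0.62; the remaining lags stay at or below 0.07.
The dominant spike at lag 6 indicates a seasonal period of 6.

6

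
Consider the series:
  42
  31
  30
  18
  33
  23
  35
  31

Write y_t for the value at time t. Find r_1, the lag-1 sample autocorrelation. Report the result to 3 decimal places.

Mean ȳ = (42 + 31 + 30 + 18 + 33 + 23 + 35 + 31)/8 = 30.3750
Deviations from mean: 11.6250, 0.6250, -0.3750, -12.3750, 2.6250, -7.3750, 4.6250, 0.6250
Numerator Σ_{t=1}^{7}(y_t−ȳ)(y_{t+1}−ȳ) = -71.3906
Denominator Σ(y_t−ȳ)² = 371.8750
r_1 = -71.3906 / 371.8750 = -0.192

-0.192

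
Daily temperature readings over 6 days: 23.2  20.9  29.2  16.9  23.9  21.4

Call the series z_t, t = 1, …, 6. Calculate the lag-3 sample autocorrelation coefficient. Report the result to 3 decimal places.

Mean z̄ = (23.2 + 20.9 + 29.2 + 16.9 + 23.9 + 21.4)/6 = 22.5833
Σ(z_t−z̄)(z_{t+3}−z̄) = (-3.5047) + (-2.2164) + (-7.8297) = -13.5508
Denominator Σ(z_t−z̄)² = 82.4283
r_3 = -13.5508 / 82.4283 = -0.164

-0.164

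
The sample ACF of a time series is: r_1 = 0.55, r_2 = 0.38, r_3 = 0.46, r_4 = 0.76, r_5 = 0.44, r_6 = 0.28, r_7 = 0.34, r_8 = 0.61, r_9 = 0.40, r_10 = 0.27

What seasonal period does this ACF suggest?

4

The largest autocorrelation is r_4 = 0.76, with a weaker echo at lag 8 (0.61); the remaining lags stay at or below 0.55. The elevated value at lag 1 (0.55), dropping to 0.38 at lag 2, reflects decaying short-term dependence rather than seasonality.
The dominant spike at lag 4 indicates a seasonal period of 4.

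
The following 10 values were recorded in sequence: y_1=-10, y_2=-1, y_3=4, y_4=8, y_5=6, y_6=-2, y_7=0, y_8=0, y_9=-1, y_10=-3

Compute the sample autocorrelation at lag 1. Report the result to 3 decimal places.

0.327

Mean ȳ = (-10 − 1 + 4 + 8 + 6 − 2 + 0 + 0 − 1 − 3)/10 = 0.1000
Numerator Σ_{t=1}^{9}(y_t−ȳ)(y_{t+1}−ȳ) = 75.5900
Denominator Σ(y_t−ȳ)² = 230.9000
r_1 = 75.5900 / 230.9000 = 0.327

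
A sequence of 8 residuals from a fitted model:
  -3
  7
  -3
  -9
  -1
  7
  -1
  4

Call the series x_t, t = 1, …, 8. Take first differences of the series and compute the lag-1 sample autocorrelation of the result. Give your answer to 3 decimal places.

-0.271

First differences Δx: 10, -10, -6, 8, 8, -8, 5
Mean of differences = 1.0000
Numerator Σ(Δx_t−Δx̄)(Δx_{t+1}−Δx̄) = -121.0000
Denominator Σ(Δx_t−Δx̄)² = 446.0000
r_1(Δx) = -121.0000 / 446.0000 = -0.271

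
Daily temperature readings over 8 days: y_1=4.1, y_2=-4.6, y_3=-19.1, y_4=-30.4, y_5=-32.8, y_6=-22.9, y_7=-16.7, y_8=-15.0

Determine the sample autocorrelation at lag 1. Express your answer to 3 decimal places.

Mean ȳ = (4.1 − 4.6 − 19.1 − 30.4 − 32.8 − 22.9 − 16.7 − 15.0)/8 = -17.1750
Numerator Σ_{t=1}^{7}(y_t−ȳ)(y_{t+1}−ȳ) = 563.1919
Denominator Σ(y_t−ȳ)² = 1071.2350
r_1 = 563.1919 / 1071.2350 = 0.526

0.526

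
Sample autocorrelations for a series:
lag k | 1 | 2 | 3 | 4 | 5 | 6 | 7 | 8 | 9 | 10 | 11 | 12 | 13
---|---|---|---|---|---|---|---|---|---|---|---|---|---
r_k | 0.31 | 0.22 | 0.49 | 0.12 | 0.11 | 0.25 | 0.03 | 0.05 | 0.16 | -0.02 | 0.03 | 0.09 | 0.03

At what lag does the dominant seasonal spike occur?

The largest autocorrelation is r_3 = 0.49; the remaining lags stay at or below 0.31. The elevated value at lag 1 (0.31), dropping to 0.22 at lag 2, reflects decaying short-term dependence rather than seasonality.
The dominant spike at lag 3 indicates a seasonal period of 3.

3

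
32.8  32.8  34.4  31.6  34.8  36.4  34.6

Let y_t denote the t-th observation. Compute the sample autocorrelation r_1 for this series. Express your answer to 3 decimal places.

Mean ȳ = (32.8 + 32.8 + 34.4 + 31.6 + 34.8 + 36.4 + 34.6)/7 = 33.9143
Deviations from mean: -1.1143, -1.1143, 0.4857, -2.3143, 0.8857, 2.4857, 0.6857
Σ(y_t−ȳ)(y_{t+1}−ȳ) = (1.2416) + (-0.5412) + (-1.1241) + (-2.0498) + (2.2016) + (1.7045) = 1.4327
Denominator Σ(y_t−ȳ)² = 15.5086
r_1 = 1.4327 / 15.5086 = 0.092

0.092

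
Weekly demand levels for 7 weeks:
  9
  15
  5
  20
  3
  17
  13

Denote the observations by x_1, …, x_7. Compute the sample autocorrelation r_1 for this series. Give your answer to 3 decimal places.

-0.834

Mean x̄ = (9 + 15 + 5 + 20 + 3 + 17 + 13)/7 = 11.7143
Deviations from mean: -2.7143, 3.2857, -6.7143, 8.2857, -8.7143, 5.2857, 1.2857
Numerator Σ_{t=1}^{6}(x_t−x̄)(x_{t+1}−x̄) = -198.0816
Denominator Σ(x_t−x̄)² = 237.4286
r_1 = -198.0816 / 237.4286 = -0.834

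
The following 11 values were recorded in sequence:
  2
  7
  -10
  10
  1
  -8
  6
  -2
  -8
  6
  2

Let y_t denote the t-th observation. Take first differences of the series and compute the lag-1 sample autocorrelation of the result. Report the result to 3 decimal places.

-0.617

First differences Δy: 5, -17, 20, -9, -9, 14, -8, -6, 14, -4
Mean of differences = 0.0000
Numerator Σ(Δy_t−Δȳ)(Δy_{t+1}−Δȳ) = -854.0000
Denominator Σ(Δy_t−Δȳ)² = 1384.0000
r_1(Δy) = -854.0000 / 1384.0000 = -0.617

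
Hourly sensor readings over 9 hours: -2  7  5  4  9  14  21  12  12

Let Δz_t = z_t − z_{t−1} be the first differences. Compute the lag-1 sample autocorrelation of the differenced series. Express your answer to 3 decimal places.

First differences Δz: 9, -2, -1, 5, 5, 7, -9, 0
Mean of differences = 1.7500
Numerator Σ(Δz_t−Δz̄)(Δz_{t+1}−Δz̄) = -35.8125
Denominator Σ(Δz_t−Δz̄)² = 241.5000
r_1(Δz) = -35.8125 / 241.5000 = -0.148

-0.148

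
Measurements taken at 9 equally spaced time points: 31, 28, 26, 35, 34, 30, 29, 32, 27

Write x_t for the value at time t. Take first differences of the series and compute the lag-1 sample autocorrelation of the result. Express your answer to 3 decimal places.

First differences Δx: -3, -2, 9, -1, -4, -1, 3, -5
Mean of differences = -0.5000
Numerator Σ(Δx_t−Δx̄)(Δx_{t+1}−Δx̄) = -29.2500
Denominator Σ(Δx_t−Δx̄)² = 144.0000
r_1(Δx) = -29.2500 / 144.0000 = -0.203

-0.203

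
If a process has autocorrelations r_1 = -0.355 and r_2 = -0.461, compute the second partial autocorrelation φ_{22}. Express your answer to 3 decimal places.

φ_{22} = (r_2 − r_1²) / (1 − r_1²)
r_1² = (-0.355)² = 0.126025
Numerator = -0.461 − 0.1260 = -0.5870; denominator = 1 − 0.1260 = 0.8740
φ_{22} = -0.5870 / 0.8740 = -0.672

-0.672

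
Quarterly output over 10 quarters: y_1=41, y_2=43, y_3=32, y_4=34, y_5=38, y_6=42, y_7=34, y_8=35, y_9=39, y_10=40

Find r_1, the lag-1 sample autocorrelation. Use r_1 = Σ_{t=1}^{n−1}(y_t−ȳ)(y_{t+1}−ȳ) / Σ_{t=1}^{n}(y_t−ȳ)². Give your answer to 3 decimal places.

0.019

Mean ȳ = (41 + 43 + 32 + 34 + 38 + 42 + 34 + 35 + 39 + 40)/10 = 37.8000
Numerator Σ_{t=1}^{9}(y_t−ȳ)(y_{t+1}−ȳ) = 2.5600
Denominator Σ(y_t−ȳ)² = 131.6000
r_1 = 2.5600 / 131.6000 = 0.019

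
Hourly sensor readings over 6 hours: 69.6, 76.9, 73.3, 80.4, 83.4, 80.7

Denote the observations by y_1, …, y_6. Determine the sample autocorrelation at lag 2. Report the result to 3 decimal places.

Mean ȳ = (69.6 + 76.9 + 73.3 + 80.4 + 83.4 + 80.7)/6 = 77.3833
Deviations from mean: -7.7833, -0.4833, -4.0833, 3.0167, 6.0167, 3.3167
Numerator Σ_{t=1}^{4}(y_t−ȳ)(y_{t+2}−ȳ) = 15.7611
Denominator Σ(y_t−ȳ)² = 133.7883
r_2 = 15.7611 / 133.7883 = 0.118

0.118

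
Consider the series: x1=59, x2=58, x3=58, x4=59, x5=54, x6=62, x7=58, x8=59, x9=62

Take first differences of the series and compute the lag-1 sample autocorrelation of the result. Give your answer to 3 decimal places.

-0.678

First differences Δx: -1, 0, 1, -5, 8, -4, 1, 3
Mean of differences = 0.3750
Numerator Σ(Δx_t−Δx̄)(Δx_{t+1}−Δx̄) = -78.5156
Denominator Σ(Δx_t−Δx̄)² = 115.8750
r_1(Δx) = -78.5156 / 115.8750 = -0.678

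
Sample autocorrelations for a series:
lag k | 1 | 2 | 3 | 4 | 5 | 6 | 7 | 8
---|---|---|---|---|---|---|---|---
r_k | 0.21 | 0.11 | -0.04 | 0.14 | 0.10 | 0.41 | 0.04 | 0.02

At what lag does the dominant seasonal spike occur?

The largest autocorrelation is r_6 = 0.41; the remaining lags stay at or below 0.21. The elevated value at lag 1 (0.21), dropping to 0.11 at lag 2, reflects decaying short-term dependence rather than seasonality.
The dominant spike at lag 6 indicates a seasonal period of 6.

6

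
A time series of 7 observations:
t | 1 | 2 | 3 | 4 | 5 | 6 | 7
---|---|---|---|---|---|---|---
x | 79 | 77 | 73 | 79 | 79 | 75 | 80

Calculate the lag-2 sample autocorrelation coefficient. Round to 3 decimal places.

Mean x̄ = (79 + 77 + 73 + 79 + 79 + 75 + 80)/7 = 77.4286
Deviations from mean: 1.5714, -0.4286, -4.4286, 1.5714, 1.5714, -2.4286, 2.5714
Numerator Σ_{t=1}^{5}(x_t−x̄)(x_{t+2}−x̄) = -14.3673
Denominator Σ(x_t−x̄)² = 39.7143
r_2 = -14.3673 / 39.7143 = -0.362

-0.362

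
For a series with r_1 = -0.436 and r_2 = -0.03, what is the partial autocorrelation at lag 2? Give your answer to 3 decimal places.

φ_{22} = (r_2 − r_1²) / (1 − r_1²)
r_1² = (-0.436)² = 0.190096
Numerator = -0.03 − 0.1901 = -0.2201; denominator = 1 − 0.1901 = 0.8099
φ_{22} = -0.2201 / 0.8099 = -0.272

-0.272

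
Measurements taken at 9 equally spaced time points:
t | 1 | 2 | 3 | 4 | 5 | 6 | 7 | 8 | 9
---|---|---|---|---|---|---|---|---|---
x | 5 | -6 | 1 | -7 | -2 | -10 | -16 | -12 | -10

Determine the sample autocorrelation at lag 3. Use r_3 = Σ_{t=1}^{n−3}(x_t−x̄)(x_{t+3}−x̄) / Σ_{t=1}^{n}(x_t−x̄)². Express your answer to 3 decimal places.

-0.106

Mean x̄ = (5 − 6 + 1 − 7 − 2 − 10 − 16 − 12 − 10)/9 = -6.3333
Numerator Σ_{t=1}^{6}(x_t−x̄)(x_{t+3}−x̄) = -37.6667
Denominator Σ(x_t−x̄)² = 354.0000
r_3 = -37.6667 / 354.0000 = -0.106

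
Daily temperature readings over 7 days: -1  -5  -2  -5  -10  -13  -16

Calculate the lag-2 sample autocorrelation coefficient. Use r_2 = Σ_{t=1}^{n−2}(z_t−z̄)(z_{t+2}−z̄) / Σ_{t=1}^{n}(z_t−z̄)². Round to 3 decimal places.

Mean z̄ = (-1 − 5 − 2 − 5 − 10 − 13 − 16)/7 = -7.4286
Deviations from mean: 6.4286, 2.4286, 5.4286, 2.4286, -2.5714, -5.5714, -8.5714
Numerator Σ_{t=1}^{5}(z_t−z̄)(z_{t+2}−z̄) = 35.3469
Denominator Σ(z_t−z̄)² = 193.7143
r_2 = 35.3469 / 193.7143 = 0.182

0.182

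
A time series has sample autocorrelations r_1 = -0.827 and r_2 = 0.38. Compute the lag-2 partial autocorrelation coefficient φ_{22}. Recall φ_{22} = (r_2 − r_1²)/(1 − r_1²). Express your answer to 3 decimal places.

φ_{22} = (r_2 − r_1²) / (1 − r_1²)
r_1² = (-0.827)² = 0.683929
Numerator = 0.38 − 0.6839 = -0.3039; denominator = 1 − 0.6839 = 0.3161
φ_{22} = -0.3039 / 0.3161 = -0.962

-0.962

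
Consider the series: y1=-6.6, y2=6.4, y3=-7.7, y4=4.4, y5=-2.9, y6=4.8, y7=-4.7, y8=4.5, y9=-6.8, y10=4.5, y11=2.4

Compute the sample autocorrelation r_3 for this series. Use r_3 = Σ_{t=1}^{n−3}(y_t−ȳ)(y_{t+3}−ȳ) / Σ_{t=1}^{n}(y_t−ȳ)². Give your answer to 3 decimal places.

-0.519

Mean ȳ = (-6.6 + 6.4 − 7.7 + 4.4 − 2.9 + 4.8 − 4.7 + 4.5 − 6.8 + 4.5 + 2.4)/11 = -0.1545
Numerator Σ_{t=1}^{8}(y_t−ȳ)(y_{t+3}−ȳ) = -160.4089
Denominator Σ(y_t−ȳ)² = 308.9473
r_3 = -160.4089 / 308.9473 = -0.519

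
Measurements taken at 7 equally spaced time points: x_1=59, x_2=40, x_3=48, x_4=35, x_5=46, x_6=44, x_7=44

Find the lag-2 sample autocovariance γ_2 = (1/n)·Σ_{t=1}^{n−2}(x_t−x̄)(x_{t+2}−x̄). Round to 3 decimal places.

Mean x̄ = (59 + 40 + 48 + 35 + 46 + 44 + 44)/7 = 45.1429
Deviations: 13.8571, -5.1429, 2.8571, -10.1429, 0.8571, -1.1429, -1.1429
Σ_{t=1}^{5}(x_t−x̄)(x_{t+2}−x̄) = 104.8163
γ_2 = 104.8163 / 7 = 14.974

14.974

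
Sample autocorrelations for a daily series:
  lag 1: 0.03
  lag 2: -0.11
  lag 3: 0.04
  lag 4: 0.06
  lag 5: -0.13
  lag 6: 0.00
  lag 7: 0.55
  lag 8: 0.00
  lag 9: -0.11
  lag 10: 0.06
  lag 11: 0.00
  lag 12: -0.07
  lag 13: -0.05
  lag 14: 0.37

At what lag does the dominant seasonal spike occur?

7

The largest autocorrelation is r_7 = 0.55, with a weaker echo at lag 14 (0.37); the remaining lags stay at or below 0.06.
The dominant spike at lag 7 indicates a seasonal period of 7.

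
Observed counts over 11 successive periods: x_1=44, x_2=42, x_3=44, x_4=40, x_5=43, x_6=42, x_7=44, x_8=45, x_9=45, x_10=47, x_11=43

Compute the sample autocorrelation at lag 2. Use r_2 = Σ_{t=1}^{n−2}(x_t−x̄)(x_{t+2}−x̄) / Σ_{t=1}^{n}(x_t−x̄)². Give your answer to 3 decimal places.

0.383

Mean x̄ = (44 + 42 + 44 + 40 + 43 + 42 + 44 + 45 + 45 + 47 + 43)/11 = 43.5455
Numerator Σ_{t=1}^{9}(x_t−x̄)(x_{t+2}−x̄) = 13.3140
Denominator Σ(x_t−x̄)² = 34.7273
r_2 = 13.3140 / 34.7273 = 0.383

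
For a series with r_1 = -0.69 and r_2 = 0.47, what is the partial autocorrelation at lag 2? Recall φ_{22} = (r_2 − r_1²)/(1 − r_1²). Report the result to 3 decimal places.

φ_{22} = (r_2 − r_1²) / (1 − r_1²)
r_1² = (-0.69)² = 0.4761
Numerator = 0.47 − 0.4761 = -0.0061; denominator = 1 − 0.4761 = 0.5239
φ_{22} = -0.0061 / 0.5239 = -0.012

-0.012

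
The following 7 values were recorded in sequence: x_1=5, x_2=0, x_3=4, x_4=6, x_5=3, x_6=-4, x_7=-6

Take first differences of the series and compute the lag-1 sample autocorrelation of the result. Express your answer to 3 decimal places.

0.073

First differences Δx: -5, 4, 2, -3, -7, -2
Mean of differences = -1.8333
Numerator Σ(Δx_t−Δx̄)(Δx_{t+1}−Δx̄) = 6.3056
Denominator Σ(Δx_t−Δx̄)² = 86.8333
r_1(Δx) = 6.3056 / 86.8333 = 0.073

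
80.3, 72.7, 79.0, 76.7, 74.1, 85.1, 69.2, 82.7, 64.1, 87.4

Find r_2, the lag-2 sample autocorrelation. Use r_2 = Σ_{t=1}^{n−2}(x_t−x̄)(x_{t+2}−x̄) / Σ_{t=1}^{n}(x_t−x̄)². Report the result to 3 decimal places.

0.479

Mean x̄ = (80.3 + 72.7 + 79.0 + 76.7 + 74.1 + 85.1 + 69.2 + 82.7 + 64.1 + 87.4)/10 = 77.1300
Numerator Σ_{t=1}^{8}(x_t−x̄)(x_{t+2}−x̄) = 227.6922
Denominator Σ(x_t−x̄)² = 475.2210
r_2 = 227.6922 / 475.2210 = 0.479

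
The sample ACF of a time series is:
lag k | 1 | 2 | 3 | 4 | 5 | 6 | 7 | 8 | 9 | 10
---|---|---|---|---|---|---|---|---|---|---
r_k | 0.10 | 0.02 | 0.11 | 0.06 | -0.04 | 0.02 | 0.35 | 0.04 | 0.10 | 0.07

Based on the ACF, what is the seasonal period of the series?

7

The largest autocorrelation is r_7 = 0.35; the remaining lags stay at or below 0.11.
The dominant spike at lag 7 indicates a seasonal period of 7.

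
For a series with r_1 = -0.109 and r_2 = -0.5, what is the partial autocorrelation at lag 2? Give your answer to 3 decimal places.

-0.518

φ_{22} = (r_2 − r_1²) / (1 − r_1²)
r_1² = (-0.109)² = 0.011881
Numerator = -0.5 − 0.0119 = -0.5119; denominator = 1 − 0.0119 = 0.9881
φ_{22} = -0.5119 / 0.9881 = -0.518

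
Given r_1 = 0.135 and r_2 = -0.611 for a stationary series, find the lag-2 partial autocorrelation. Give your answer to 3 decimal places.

-0.641

φ_{22} = (r_2 − r_1²) / (1 − r_1²)
r_1² = (0.135)² = 0.018225
Numerator = -0.611 − 0.0182 = -0.6292; denominator = 1 − 0.0182 = 0.9818
φ_{22} = -0.6292 / 0.9818 = -0.641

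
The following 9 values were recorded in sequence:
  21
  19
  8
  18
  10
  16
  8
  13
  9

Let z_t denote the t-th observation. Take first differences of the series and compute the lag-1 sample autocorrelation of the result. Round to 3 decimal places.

-0.814

First differences Δz: -2, -11, 10, -8, 6, -8, 5, -4
Mean of differences = -1.5000
Numerator Σ(Δz_t−Δz̄)(Δz_{t+1}−Δz̄) = -335.2500
Denominator Σ(Δz_t−Δz̄)² = 412.0000
r_1(Δz) = -335.2500 / 412.0000 = -0.814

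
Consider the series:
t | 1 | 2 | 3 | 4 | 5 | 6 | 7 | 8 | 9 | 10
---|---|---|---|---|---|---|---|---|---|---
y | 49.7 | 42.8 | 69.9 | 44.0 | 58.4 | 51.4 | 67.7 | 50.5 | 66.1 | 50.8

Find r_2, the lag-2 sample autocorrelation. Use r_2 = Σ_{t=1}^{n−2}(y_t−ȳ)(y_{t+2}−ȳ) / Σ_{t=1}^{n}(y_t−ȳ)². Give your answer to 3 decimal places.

Mean ȳ = (49.7 + 42.8 + 69.9 + 44.0 + 58.4 + 51.4 + 67.7 + 50.5 + 66.1 + 50.8)/10 = 55.1300
Numerator Σ_{t=1}^{8}(y_t−ȳ)(y_{t+2}−ȳ) = 363.1592
Denominator Σ(y_t−ȳ)² = 866.6810
r_2 = 363.1592 / 866.6810 = 0.419

0.419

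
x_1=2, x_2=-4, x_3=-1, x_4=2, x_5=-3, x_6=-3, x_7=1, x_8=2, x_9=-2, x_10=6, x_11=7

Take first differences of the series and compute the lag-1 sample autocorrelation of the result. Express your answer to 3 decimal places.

-0.305

First differences Δx: -6, 3, 3, -5, 0, 4, 1, -4, 8, 1
Mean of differences = 0.5000
Numerator Σ(Δx_t−Δx̄)(Δx_{t+1}−Δx̄) = -53.2500
Denominator Σ(Δx_t−Δx̄)² = 174.5000
r_1(Δx) = -53.2500 / 174.5000 = -0.305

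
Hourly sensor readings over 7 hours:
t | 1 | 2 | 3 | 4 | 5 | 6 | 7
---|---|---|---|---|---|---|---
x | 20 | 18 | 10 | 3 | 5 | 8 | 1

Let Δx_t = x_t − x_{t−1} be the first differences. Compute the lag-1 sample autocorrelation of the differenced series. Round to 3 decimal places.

0.011

First differences Δx: -2, -8, -7, 2, 3, -7
Mean of differences = -3.1667
Numerator Σ(Δx_t−Δx̄)(Δx_{t+1}−Δx̄) = 1.3056
Denominator Σ(Δx_t−Δx̄)² = 118.8333
r_1(Δx) = 1.3056 / 118.8333 = 0.011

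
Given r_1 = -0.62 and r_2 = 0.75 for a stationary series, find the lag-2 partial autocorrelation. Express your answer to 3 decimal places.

0.594

φ_{22} = (r_2 − r_1²) / (1 − r_1²)
r_1² = (-0.62)² = 0.3844
Numerator = 0.75 − 0.3844 = 0.3656; denominator = 1 − 0.3844 = 0.6156
φ_{22} = 0.3656 / 0.6156 = 0.594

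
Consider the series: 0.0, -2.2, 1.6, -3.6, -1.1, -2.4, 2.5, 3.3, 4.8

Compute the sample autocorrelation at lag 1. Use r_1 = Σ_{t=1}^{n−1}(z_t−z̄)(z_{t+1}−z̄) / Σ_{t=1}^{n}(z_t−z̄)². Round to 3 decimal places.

0.239

Mean z̄ = (0.0 − 2.2 + 1.6 − 3.6 − 1.1 − 2.4 + 2.5 + 3.3 + 4.8)/9 = 0.3222
Numerator Σ_{t=1}^{8}(z_t−z̄)(z_{t+1}−z̄) = 15.9184
Denominator Σ(z_t−z̄)² = 66.5756
r_1 = 15.9184 / 66.5756 = 0.239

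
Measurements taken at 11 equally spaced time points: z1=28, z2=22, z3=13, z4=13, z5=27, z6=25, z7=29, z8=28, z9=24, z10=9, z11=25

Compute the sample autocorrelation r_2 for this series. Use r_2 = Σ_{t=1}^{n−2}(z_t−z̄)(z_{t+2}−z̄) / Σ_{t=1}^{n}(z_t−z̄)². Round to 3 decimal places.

-0.264

Mean z̄ = (28 + 22 + 13 + 13 + 27 + 25 + 29 + 28 + 24 + 9 + 25)/11 = 22.0909
Numerator Σ_{t=1}^{9}(z_t−z̄)(z_{t+2}−z̄) = -131.4711
Denominator Σ(z_t−z̄)² = 498.9091
r_2 = -131.4711 / 498.9091 = -0.264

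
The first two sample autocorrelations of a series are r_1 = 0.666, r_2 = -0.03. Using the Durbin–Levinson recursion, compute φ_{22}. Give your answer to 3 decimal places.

-0.851

φ_{22} = (r_2 − r_1²) / (1 − r_1²)
r_1² = (0.666)² = 0.443556
Numerator = -0.03 − 0.4436 = -0.4736; denominator = 1 − 0.4436 = 0.5564
φ_{22} = -0.4736 / 0.5564 = -0.851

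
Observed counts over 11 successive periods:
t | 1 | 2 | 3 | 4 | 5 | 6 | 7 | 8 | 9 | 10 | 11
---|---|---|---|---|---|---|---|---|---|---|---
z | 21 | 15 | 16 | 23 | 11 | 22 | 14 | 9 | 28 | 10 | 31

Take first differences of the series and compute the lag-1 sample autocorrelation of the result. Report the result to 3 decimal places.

First differences Δz: -6, 1, 7, -12, 11, -8, -5, 19, -18, 21
Mean of differences = 1.0000
Numerator Σ(Δz_t−Δz̄)(Δz_{t+1}−Δz̄) = -1074.0000
Denominator Σ(Δz_t−Δz̄)² = 1556.0000
r_1(Δz) = -1074.0000 / 1556.0000 = -0.690

-0.690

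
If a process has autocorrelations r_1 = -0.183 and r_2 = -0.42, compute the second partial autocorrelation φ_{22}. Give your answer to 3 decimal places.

φ_{22} = (r_2 − r_1²) / (1 − r_1²)
r_1² = (-0.183)² = 0.033489
Numerator = -0.42 − 0.0335 = -0.4535; denominator = 1 − 0.0335 = 0.9665
φ_{22} = -0.4535 / 0.9665 = -0.469

-0.469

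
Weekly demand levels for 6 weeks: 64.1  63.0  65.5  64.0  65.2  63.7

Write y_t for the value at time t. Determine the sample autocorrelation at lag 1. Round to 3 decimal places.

-0.554

Mean ȳ = (64.1 + 63.0 + 65.5 + 64.0 + 65.2 + 63.7)/6 = 64.2500
Σ(y_t−ȳ)(y_{t+1}−ȳ) = (0.1875) + (-1.5625) + (-0.3125) + (-0.2375) + (-0.5225) = -2.4475
Denominator Σ(y_t−ȳ)² = 4.4150
r_1 = -2.4475 / 4.4150 = -0.554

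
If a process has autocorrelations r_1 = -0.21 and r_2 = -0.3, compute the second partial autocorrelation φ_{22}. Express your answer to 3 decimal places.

-0.360

φ_{22} = (r_2 − r_1²) / (1 − r_1²)
r_1² = (-0.21)² = 0.0441
Numerator = -0.3 − 0.0441 = -0.3441; denominator = 1 − 0.0441 = 0.9559
φ_{22} = -0.3441 / 0.9559 = -0.360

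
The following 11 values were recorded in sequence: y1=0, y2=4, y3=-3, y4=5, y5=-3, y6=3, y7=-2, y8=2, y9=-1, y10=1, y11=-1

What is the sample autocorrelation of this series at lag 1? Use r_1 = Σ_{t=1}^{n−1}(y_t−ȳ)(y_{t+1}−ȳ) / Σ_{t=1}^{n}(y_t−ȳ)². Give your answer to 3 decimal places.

-0.885

Mean ȳ = (0 + 4 − 3 + 5 − 3 + 3 − 2 + 2 − 1 + 1 − 1)/11 = 0.4545
Numerator Σ_{t=1}^{10}(y_t−ȳ)(y_{t+1}−ȳ) = -67.9339
Denominator Σ(y_t−ȳ)² = 76.7273
r_1 = -67.9339 / 76.7273 = -0.885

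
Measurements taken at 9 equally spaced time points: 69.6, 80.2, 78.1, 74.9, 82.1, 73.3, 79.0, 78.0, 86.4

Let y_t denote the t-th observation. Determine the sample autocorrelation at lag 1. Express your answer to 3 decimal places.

-0.283

Mean ȳ = (69.6 + 80.2 + 78.1 + 74.9 + 82.1 + 73.3 + 79.0 + 78.0 + 86.4)/9 = 77.9556
Numerator Σ_{t=1}^{8}(y_t−ȳ)(y_{t+1}−ȳ) = -55.2698
Denominator Σ(y_t−ȳ)² = 195.4622
r_1 = -55.2698 / 195.4622 = -0.283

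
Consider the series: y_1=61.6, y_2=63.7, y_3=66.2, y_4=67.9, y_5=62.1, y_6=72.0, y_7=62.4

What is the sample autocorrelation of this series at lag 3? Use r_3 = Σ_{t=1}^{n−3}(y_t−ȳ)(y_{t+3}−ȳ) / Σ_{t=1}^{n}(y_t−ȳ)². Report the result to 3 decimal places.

-0.065

Mean ȳ = (61.6 + 63.7 + 66.2 + 67.9 + 62.1 + 72.0 + 62.4)/7 = 65.1286
Numerator Σ_{t=1}^{4}(y_t−ȳ)(y_{t+3}−ȳ) = -5.6524
Denominator Σ(y_t−ȳ)² = 87.1543
r_3 = -5.6524 / 87.1543 = -0.065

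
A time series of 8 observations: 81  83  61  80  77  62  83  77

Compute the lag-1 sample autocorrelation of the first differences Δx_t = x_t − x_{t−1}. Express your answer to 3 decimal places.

-0.588

First differences Δx: 2, -22, 19, -3, -15, 21, -6
Mean of differences = -0.5714
Numerator Σ(Δx_t−Δx̄)(Δx_{t+1}−Δx̄) = -915.3265
Denominator Σ(Δx_t−Δx̄)² = 1557.7143
r_1(Δx) = -915.3265 / 1557.7143 = -0.588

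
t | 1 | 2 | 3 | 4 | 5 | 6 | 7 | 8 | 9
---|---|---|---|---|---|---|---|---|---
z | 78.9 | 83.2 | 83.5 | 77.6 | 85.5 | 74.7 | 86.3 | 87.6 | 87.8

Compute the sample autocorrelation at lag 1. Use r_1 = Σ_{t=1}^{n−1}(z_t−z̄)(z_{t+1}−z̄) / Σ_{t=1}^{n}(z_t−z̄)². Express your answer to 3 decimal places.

-0.161

Mean z̄ = (78.9 + 83.2 + 83.5 + 77.6 + 85.5 + 74.7 + 86.3 + 87.6 + 87.8)/9 = 82.7889
Numerator Σ_{t=1}^{8}(z_t−z̄)(z_{t+1}−z̄) = -28.3935
Denominator Σ(z_t−z̄)² = 176.0889
r_1 = -28.3935 / 176.0889 = -0.161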